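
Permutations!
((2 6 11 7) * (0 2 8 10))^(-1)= ((0 2 6 11 7 8 10))^(-1)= (0 10 8 7 11 6 2)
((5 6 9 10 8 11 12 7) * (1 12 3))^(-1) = (1 3 11 8 10 9 6 5 7 12)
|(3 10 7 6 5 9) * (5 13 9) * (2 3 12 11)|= 9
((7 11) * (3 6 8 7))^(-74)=(3 6 8 7 11)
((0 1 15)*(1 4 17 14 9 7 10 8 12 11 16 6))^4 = (0 9 12 1 17 10 16)(4 7 11 15 14 8 6)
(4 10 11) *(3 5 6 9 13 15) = (3 5 6 9 13 15)(4 10 11) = [0, 1, 2, 5, 10, 6, 9, 7, 8, 13, 11, 4, 12, 15, 14, 3]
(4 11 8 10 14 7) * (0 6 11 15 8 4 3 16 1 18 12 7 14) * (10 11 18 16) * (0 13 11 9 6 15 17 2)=(0 15 8 9 6 18 12 7 3 10 13 11 4 17 2)(1 16)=[15, 16, 0, 10, 17, 5, 18, 3, 9, 6, 13, 4, 7, 11, 14, 8, 1, 2, 12]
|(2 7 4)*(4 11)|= |(2 7 11 4)|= 4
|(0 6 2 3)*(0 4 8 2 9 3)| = 7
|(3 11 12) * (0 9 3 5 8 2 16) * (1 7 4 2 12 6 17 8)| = |(0 9 3 11 6 17 8 12 5 1 7 4 2 16)| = 14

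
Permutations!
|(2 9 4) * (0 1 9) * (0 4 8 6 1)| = |(1 9 8 6)(2 4)| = 4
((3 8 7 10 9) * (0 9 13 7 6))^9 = ((0 9 3 8 6)(7 10 13))^9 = (13)(0 6 8 3 9)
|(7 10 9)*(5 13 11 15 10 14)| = 8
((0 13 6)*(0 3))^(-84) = ((0 13 6 3))^(-84) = (13)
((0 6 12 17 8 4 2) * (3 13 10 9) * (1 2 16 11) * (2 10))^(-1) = ((0 6 12 17 8 4 16 11 1 10 9 3 13 2))^(-1) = (0 2 13 3 9 10 1 11 16 4 8 17 12 6)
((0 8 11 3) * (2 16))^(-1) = (0 3 11 8)(2 16)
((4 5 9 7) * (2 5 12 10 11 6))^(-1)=(2 6 11 10 12 4 7 9 5)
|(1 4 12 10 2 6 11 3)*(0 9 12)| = 10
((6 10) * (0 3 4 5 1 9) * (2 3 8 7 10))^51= ((0 8 7 10 6 2 3 4 5 1 9))^51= (0 4 10 9 3 7 1 2 8 5 6)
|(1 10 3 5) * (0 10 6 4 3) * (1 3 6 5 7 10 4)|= |(0 4 6 1 5 3 7 10)|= 8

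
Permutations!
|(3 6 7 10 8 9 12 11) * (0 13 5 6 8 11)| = 11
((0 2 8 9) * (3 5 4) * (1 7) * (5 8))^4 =(0 3 2 8 5 9 4)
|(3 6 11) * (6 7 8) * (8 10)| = |(3 7 10 8 6 11)| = 6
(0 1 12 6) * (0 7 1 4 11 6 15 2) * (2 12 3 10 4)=(0 2)(1 3 10 4 11 6 7)(12 15)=[2, 3, 0, 10, 11, 5, 7, 1, 8, 9, 4, 6, 15, 13, 14, 12]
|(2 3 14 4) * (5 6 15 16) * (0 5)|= |(0 5 6 15 16)(2 3 14 4)|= 20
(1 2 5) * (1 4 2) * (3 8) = [0, 1, 5, 8, 2, 4, 6, 7, 3] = (2 5 4)(3 8)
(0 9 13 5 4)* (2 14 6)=(0 9 13 5 4)(2 14 6)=[9, 1, 14, 3, 0, 4, 2, 7, 8, 13, 10, 11, 12, 5, 6]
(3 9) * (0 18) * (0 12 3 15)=(0 18 12 3 9 15)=[18, 1, 2, 9, 4, 5, 6, 7, 8, 15, 10, 11, 3, 13, 14, 0, 16, 17, 12]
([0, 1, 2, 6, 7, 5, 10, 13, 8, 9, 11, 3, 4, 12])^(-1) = (3 11 10 6)(4 12 13 7)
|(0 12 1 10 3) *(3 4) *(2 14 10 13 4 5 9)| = 30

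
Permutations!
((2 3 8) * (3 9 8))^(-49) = (2 8 9)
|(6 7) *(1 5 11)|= 6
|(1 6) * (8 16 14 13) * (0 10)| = |(0 10)(1 6)(8 16 14 13)| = 4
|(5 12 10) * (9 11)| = |(5 12 10)(9 11)| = 6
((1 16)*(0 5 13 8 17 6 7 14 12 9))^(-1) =(0 9 12 14 7 6 17 8 13 5)(1 16)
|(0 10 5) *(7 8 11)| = 3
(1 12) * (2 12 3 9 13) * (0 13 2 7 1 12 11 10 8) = (0 13 7 1 3 9 2 11 10 8) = [13, 3, 11, 9, 4, 5, 6, 1, 0, 2, 8, 10, 12, 7]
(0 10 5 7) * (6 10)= (0 6 10 5 7)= [6, 1, 2, 3, 4, 7, 10, 0, 8, 9, 5]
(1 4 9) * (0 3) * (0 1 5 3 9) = (0 9 5 3 1 4) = [9, 4, 2, 1, 0, 3, 6, 7, 8, 5]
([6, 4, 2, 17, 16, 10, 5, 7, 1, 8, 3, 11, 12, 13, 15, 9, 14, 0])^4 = (0 3 5)(1 15 4 9 16 8 14)(6 17 10)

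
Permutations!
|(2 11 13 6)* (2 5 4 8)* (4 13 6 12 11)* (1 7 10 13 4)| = 11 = |(1 7 10 13 12 11 6 5 4 8 2)|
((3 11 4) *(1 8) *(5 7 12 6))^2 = ((1 8)(3 11 4)(5 7 12 6))^2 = (3 4 11)(5 12)(6 7)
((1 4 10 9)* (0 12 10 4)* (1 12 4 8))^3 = ((0 4 8 1)(9 12 10))^3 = (12)(0 1 8 4)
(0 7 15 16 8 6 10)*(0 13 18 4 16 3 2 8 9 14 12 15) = [7, 1, 8, 2, 16, 5, 10, 0, 6, 14, 13, 11, 15, 18, 12, 3, 9, 17, 4] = (0 7)(2 8 6 10 13 18 4 16 9 14 12 15 3)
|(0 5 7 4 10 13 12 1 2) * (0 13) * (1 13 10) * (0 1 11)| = |(0 5 7 4 11)(1 2 10)(12 13)| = 30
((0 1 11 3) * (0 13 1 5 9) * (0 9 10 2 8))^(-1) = (0 8 2 10 5)(1 13 3 11)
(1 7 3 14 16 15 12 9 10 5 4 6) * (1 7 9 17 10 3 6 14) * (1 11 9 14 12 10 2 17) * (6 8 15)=(1 14 16 6 7 8 15 10 5 4 12)(2 17)(3 11 9)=[0, 14, 17, 11, 12, 4, 7, 8, 15, 3, 5, 9, 1, 13, 16, 10, 6, 2]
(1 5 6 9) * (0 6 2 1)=(0 6 9)(1 5 2)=[6, 5, 1, 3, 4, 2, 9, 7, 8, 0]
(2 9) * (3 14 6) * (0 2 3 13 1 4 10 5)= (0 2 9 3 14 6 13 1 4 10 5)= [2, 4, 9, 14, 10, 0, 13, 7, 8, 3, 5, 11, 12, 1, 6]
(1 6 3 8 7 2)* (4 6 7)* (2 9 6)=(1 7 9 6 3 8 4 2)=[0, 7, 1, 8, 2, 5, 3, 9, 4, 6]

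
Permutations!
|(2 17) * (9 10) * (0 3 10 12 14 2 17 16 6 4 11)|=11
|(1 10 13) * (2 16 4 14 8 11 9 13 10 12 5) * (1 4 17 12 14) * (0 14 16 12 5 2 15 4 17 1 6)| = 22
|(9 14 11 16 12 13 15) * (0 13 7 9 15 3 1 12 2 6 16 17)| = |(0 13 3 1 12 7 9 14 11 17)(2 6 16)| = 30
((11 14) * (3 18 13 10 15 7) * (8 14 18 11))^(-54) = (3 18 10 7 11 13 15)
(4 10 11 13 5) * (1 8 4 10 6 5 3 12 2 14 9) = [0, 8, 14, 12, 6, 10, 5, 7, 4, 1, 11, 13, 2, 3, 9] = (1 8 4 6 5 10 11 13 3 12 2 14 9)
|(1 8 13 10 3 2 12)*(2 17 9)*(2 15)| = 10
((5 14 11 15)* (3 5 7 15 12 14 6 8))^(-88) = (15)(11 14 12)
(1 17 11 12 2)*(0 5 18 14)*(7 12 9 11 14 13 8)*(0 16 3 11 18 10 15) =[5, 17, 1, 11, 4, 10, 6, 12, 7, 18, 15, 9, 2, 8, 16, 0, 3, 14, 13] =(0 5 10 15)(1 17 14 16 3 11 9 18 13 8 7 12 2)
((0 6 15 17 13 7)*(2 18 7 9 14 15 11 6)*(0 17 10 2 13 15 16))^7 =(0 9 16 13 14)(2 18 7 17 15 10)(6 11)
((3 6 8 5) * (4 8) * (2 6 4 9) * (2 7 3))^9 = ((2 6 9 7 3 4 8 5))^9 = (2 6 9 7 3 4 8 5)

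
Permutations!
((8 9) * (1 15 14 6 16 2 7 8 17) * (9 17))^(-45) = (17)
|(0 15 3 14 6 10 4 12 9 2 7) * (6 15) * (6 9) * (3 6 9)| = 11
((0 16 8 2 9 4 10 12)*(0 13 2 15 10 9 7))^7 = ((0 16 8 15 10 12 13 2 7)(4 9))^7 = (0 2 12 15 16 7 13 10 8)(4 9)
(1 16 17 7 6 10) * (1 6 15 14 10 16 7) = (1 7 15 14 10 6 16 17) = [0, 7, 2, 3, 4, 5, 16, 15, 8, 9, 6, 11, 12, 13, 10, 14, 17, 1]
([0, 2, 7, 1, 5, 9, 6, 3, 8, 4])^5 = (1 2 7 3)(4 9 5)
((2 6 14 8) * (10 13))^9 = (2 6 14 8)(10 13)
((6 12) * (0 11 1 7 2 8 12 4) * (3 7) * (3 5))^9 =((0 11 1 5 3 7 2 8 12 6 4))^9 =(0 6 8 7 5 11 4 12 2 3 1)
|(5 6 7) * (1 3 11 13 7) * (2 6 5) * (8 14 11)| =|(1 3 8 14 11 13 7 2 6)| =9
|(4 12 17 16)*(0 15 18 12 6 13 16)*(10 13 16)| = |(0 15 18 12 17)(4 6 16)(10 13)| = 30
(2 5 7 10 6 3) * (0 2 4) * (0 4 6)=(0 2 5 7 10)(3 6)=[2, 1, 5, 6, 4, 7, 3, 10, 8, 9, 0]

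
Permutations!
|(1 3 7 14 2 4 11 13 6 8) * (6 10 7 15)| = 35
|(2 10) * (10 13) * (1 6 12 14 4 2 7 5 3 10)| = 28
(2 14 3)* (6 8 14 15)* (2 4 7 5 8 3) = (2 15 6 3 4 7 5 8 14) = [0, 1, 15, 4, 7, 8, 3, 5, 14, 9, 10, 11, 12, 13, 2, 6]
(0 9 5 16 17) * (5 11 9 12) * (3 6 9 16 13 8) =(0 12 5 13 8 3 6 9 11 16 17) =[12, 1, 2, 6, 4, 13, 9, 7, 3, 11, 10, 16, 5, 8, 14, 15, 17, 0]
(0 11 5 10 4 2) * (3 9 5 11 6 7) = [6, 1, 0, 9, 2, 10, 7, 3, 8, 5, 4, 11] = (11)(0 6 7 3 9 5 10 4 2)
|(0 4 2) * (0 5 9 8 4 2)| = 6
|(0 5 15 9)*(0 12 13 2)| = |(0 5 15 9 12 13 2)| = 7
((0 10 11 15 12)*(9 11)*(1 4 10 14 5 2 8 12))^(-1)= ((0 14 5 2 8 12)(1 4 10 9 11 15))^(-1)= (0 12 8 2 5 14)(1 15 11 9 10 4)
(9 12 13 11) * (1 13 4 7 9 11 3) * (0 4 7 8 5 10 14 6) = (0 4 8 5 10 14 6)(1 13 3)(7 9 12) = [4, 13, 2, 1, 8, 10, 0, 9, 5, 12, 14, 11, 7, 3, 6]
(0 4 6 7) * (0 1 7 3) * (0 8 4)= (1 7)(3 8 4 6)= [0, 7, 2, 8, 6, 5, 3, 1, 4]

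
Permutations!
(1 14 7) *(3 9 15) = [0, 14, 2, 9, 4, 5, 6, 1, 8, 15, 10, 11, 12, 13, 7, 3] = (1 14 7)(3 9 15)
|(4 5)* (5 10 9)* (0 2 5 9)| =|(0 2 5 4 10)| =5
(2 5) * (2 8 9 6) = (2 5 8 9 6) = [0, 1, 5, 3, 4, 8, 2, 7, 9, 6]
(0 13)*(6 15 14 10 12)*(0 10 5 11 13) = [0, 1, 2, 3, 4, 11, 15, 7, 8, 9, 12, 13, 6, 10, 5, 14] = (5 11 13 10 12 6 15 14)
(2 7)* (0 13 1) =(0 13 1)(2 7) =[13, 0, 7, 3, 4, 5, 6, 2, 8, 9, 10, 11, 12, 1]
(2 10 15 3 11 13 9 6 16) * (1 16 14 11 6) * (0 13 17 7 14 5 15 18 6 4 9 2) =(0 13 2 10 18 6 5 15 3 4 9 1 16)(7 14 11 17) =[13, 16, 10, 4, 9, 15, 5, 14, 8, 1, 18, 17, 12, 2, 11, 3, 0, 7, 6]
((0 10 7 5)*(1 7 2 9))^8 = ((0 10 2 9 1 7 5))^8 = (0 10 2 9 1 7 5)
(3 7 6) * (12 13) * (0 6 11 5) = [6, 1, 2, 7, 4, 0, 3, 11, 8, 9, 10, 5, 13, 12] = (0 6 3 7 11 5)(12 13)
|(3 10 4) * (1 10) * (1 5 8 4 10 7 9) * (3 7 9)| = |(10)(1 9)(3 5 8 4 7)| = 10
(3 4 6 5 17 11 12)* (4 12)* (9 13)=(3 12)(4 6 5 17 11)(9 13)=[0, 1, 2, 12, 6, 17, 5, 7, 8, 13, 10, 4, 3, 9, 14, 15, 16, 11]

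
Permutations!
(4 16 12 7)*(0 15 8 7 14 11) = [15, 1, 2, 3, 16, 5, 6, 4, 7, 9, 10, 0, 14, 13, 11, 8, 12] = (0 15 8 7 4 16 12 14 11)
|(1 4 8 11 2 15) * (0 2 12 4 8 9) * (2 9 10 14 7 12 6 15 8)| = |(0 9)(1 2 8 11 6 15)(4 10 14 7 12)| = 30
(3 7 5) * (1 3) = (1 3 7 5) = [0, 3, 2, 7, 4, 1, 6, 5]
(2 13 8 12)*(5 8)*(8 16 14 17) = (2 13 5 16 14 17 8 12) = [0, 1, 13, 3, 4, 16, 6, 7, 12, 9, 10, 11, 2, 5, 17, 15, 14, 8]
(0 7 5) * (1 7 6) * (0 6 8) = (0 8)(1 7 5 6) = [8, 7, 2, 3, 4, 6, 1, 5, 0]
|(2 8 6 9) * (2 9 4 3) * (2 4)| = |(9)(2 8 6)(3 4)| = 6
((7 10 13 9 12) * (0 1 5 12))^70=((0 1 5 12 7 10 13 9))^70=(0 13 7 5)(1 9 10 12)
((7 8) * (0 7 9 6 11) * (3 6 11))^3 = (0 9 7 11 8)(3 6)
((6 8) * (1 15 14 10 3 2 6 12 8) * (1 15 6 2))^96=((1 6 15 14 10 3)(8 12))^96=(15)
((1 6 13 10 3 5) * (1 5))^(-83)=(1 13 3 6 10)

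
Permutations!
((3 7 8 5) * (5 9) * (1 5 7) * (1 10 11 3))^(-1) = (1 5)(3 11 10)(7 9 8)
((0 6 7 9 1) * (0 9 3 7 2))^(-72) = ((0 6 2)(1 9)(3 7))^(-72) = (9)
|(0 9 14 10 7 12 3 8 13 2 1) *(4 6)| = |(0 9 14 10 7 12 3 8 13 2 1)(4 6)| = 22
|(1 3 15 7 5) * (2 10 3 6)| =8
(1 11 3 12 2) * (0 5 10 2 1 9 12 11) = [5, 0, 9, 11, 4, 10, 6, 7, 8, 12, 2, 3, 1] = (0 5 10 2 9 12 1)(3 11)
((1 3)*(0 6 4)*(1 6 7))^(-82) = ((0 7 1 3 6 4))^(-82) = (0 1 6)(3 4 7)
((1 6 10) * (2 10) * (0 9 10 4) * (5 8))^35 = (10)(5 8)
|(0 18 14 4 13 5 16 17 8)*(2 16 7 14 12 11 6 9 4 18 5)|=15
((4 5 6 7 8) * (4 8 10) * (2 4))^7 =(2 4 5 6 7 10) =((2 4 5 6 7 10))^7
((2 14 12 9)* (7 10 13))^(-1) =((2 14 12 9)(7 10 13))^(-1) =(2 9 12 14)(7 13 10)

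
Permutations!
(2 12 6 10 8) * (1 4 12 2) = [0, 4, 2, 3, 12, 5, 10, 7, 1, 9, 8, 11, 6] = (1 4 12 6 10 8)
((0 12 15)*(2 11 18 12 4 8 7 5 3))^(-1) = ((0 4 8 7 5 3 2 11 18 12 15))^(-1) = (0 15 12 18 11 2 3 5 7 8 4)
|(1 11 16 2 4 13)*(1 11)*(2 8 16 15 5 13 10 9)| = 4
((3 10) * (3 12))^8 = (3 12 10)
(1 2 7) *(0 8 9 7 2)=(0 8 9 7 1)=[8, 0, 2, 3, 4, 5, 6, 1, 9, 7]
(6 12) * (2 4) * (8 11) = [0, 1, 4, 3, 2, 5, 12, 7, 11, 9, 10, 8, 6] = (2 4)(6 12)(8 11)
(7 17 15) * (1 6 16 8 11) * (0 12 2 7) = (0 12 2 7 17 15)(1 6 16 8 11) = [12, 6, 7, 3, 4, 5, 16, 17, 11, 9, 10, 1, 2, 13, 14, 0, 8, 15]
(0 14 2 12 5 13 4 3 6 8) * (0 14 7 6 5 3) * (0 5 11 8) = [7, 1, 12, 11, 5, 13, 0, 6, 14, 9, 10, 8, 3, 4, 2] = (0 7 6)(2 12 3 11 8 14)(4 5 13)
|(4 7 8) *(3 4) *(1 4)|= 5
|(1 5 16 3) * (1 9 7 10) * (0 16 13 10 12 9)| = 12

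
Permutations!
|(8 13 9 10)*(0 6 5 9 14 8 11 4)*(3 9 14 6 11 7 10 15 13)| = 24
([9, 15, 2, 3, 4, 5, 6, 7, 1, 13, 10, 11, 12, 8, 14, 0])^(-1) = [15, 8, 2, 3, 4, 5, 6, 7, 13, 0, 10, 11, 12, 9, 14, 1]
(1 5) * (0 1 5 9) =(0 1 9) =[1, 9, 2, 3, 4, 5, 6, 7, 8, 0]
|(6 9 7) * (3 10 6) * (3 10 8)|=|(3 8)(6 9 7 10)|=4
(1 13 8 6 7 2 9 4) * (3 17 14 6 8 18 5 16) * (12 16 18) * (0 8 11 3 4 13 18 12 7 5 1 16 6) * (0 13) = [8, 18, 9, 17, 16, 12, 5, 2, 11, 0, 10, 3, 6, 7, 13, 15, 4, 14, 1] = (0 8 11 3 17 14 13 7 2 9)(1 18)(4 16)(5 12 6)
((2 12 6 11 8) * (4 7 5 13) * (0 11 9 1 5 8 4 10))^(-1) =(0 10 13 5 1 9 6 12 2 8 7 4 11)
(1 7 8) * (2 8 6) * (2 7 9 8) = (1 9 8)(6 7) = [0, 9, 2, 3, 4, 5, 7, 6, 1, 8]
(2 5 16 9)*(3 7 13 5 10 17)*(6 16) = (2 10 17 3 7 13 5 6 16 9) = [0, 1, 10, 7, 4, 6, 16, 13, 8, 2, 17, 11, 12, 5, 14, 15, 9, 3]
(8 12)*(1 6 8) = (1 6 8 12) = [0, 6, 2, 3, 4, 5, 8, 7, 12, 9, 10, 11, 1]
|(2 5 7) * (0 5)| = 4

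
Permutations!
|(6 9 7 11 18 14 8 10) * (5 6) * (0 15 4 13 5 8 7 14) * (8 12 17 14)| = |(0 15 4 13 5 6 9 8 10 12 17 14 7 11 18)| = 15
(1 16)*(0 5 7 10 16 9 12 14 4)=(0 5 7 10 16 1 9 12 14 4)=[5, 9, 2, 3, 0, 7, 6, 10, 8, 12, 16, 11, 14, 13, 4, 15, 1]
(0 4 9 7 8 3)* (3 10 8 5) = [4, 1, 2, 0, 9, 3, 6, 5, 10, 7, 8] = (0 4 9 7 5 3)(8 10)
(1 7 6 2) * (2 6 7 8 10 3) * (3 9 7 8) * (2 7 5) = (1 3 7 8 10 9 5 2) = [0, 3, 1, 7, 4, 2, 6, 8, 10, 5, 9]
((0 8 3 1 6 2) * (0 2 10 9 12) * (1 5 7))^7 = ((0 8 3 5 7 1 6 10 9 12))^7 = (0 10 7 8 9 1 3 12 6 5)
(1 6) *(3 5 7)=(1 6)(3 5 7)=[0, 6, 2, 5, 4, 7, 1, 3]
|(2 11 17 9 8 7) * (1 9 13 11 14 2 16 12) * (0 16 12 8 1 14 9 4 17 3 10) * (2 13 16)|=|(0 2 9 1 4 17 16 8 7 12 14 13 11 3 10)|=15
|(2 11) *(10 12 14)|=6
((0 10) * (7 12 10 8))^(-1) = (0 10 12 7 8)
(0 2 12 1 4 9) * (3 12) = [2, 4, 3, 12, 9, 5, 6, 7, 8, 0, 10, 11, 1] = (0 2 3 12 1 4 9)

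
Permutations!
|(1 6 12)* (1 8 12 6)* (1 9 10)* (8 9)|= 5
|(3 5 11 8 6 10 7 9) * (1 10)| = 9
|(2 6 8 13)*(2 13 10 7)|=5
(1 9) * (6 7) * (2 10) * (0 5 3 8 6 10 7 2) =[5, 9, 7, 8, 4, 3, 2, 10, 6, 1, 0] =(0 5 3 8 6 2 7 10)(1 9)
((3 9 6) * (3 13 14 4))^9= (3 13)(4 6)(9 14)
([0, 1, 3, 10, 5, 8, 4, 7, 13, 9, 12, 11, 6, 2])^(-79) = [0, 1, 10, 12, 8, 13, 5, 7, 2, 9, 6, 11, 4, 3]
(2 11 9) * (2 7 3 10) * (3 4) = (2 11 9 7 4 3 10) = [0, 1, 11, 10, 3, 5, 6, 4, 8, 7, 2, 9]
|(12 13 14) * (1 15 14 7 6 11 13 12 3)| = 4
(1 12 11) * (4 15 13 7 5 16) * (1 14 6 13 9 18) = (1 12 11 14 6 13 7 5 16 4 15 9 18) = [0, 12, 2, 3, 15, 16, 13, 5, 8, 18, 10, 14, 11, 7, 6, 9, 4, 17, 1]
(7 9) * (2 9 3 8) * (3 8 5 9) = (2 3 5 9 7 8) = [0, 1, 3, 5, 4, 9, 6, 8, 2, 7]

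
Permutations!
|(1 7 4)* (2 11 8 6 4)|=7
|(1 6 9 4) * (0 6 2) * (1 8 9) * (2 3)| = 15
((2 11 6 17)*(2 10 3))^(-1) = ((2 11 6 17 10 3))^(-1) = (2 3 10 17 6 11)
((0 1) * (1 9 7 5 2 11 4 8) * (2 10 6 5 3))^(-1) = (0 1 8 4 11 2 3 7 9)(5 6 10)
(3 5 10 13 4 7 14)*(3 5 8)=(3 8)(4 7 14 5 10 13)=[0, 1, 2, 8, 7, 10, 6, 14, 3, 9, 13, 11, 12, 4, 5]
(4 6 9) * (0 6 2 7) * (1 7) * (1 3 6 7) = (0 7)(2 3 6 9 4) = [7, 1, 3, 6, 2, 5, 9, 0, 8, 4]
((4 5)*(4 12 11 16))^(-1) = (4 16 11 12 5)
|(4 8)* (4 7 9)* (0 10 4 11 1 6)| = 9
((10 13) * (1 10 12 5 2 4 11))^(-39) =(1 10 13 12 5 2 4 11)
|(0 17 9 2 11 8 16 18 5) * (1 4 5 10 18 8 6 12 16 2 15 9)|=30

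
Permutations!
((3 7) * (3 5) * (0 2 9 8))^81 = (0 2 9 8)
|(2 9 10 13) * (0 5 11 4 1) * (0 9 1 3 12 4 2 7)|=9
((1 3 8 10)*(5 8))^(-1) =((1 3 5 8 10))^(-1) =(1 10 8 5 3)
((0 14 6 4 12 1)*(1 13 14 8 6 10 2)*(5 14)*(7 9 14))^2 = ((0 8 6 4 12 13 5 7 9 14 10 2 1))^2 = (0 6 12 5 9 10 1 8 4 13 7 14 2)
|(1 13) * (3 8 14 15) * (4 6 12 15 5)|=|(1 13)(3 8 14 5 4 6 12 15)|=8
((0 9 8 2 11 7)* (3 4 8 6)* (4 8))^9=((0 9 6 3 8 2 11 7))^9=(0 9 6 3 8 2 11 7)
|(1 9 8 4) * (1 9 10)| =|(1 10)(4 9 8)| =6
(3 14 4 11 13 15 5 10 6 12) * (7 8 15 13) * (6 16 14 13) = (3 13 6 12)(4 11 7 8 15 5 10 16 14) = [0, 1, 2, 13, 11, 10, 12, 8, 15, 9, 16, 7, 3, 6, 4, 5, 14]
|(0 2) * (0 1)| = |(0 2 1)| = 3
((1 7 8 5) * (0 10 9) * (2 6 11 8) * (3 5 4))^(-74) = ((0 10 9)(1 7 2 6 11 8 4 3 5))^(-74) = (0 10 9)(1 3 8 6 7 5 4 11 2)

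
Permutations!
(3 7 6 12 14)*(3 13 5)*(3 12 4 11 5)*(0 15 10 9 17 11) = (0 15 10 9 17 11 5 12 14 13 3 7 6 4) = [15, 1, 2, 7, 0, 12, 4, 6, 8, 17, 9, 5, 14, 3, 13, 10, 16, 11]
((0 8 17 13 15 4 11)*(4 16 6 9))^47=((0 8 17 13 15 16 6 9 4 11))^47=(0 9 15 8 4 16 17 11 6 13)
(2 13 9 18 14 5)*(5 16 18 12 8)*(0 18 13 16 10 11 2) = (0 18 14 10 11 2 16 13 9 12 8 5) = [18, 1, 16, 3, 4, 0, 6, 7, 5, 12, 11, 2, 8, 9, 10, 15, 13, 17, 14]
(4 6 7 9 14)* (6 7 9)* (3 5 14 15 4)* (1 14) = [0, 14, 2, 5, 7, 1, 9, 6, 8, 15, 10, 11, 12, 13, 3, 4] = (1 14 3 5)(4 7 6 9 15)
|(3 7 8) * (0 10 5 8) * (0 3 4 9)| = 6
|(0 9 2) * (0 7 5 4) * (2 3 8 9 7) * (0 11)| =15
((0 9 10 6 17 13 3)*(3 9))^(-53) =((0 3)(6 17 13 9 10))^(-53) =(0 3)(6 13 10 17 9)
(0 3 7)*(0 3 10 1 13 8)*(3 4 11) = [10, 13, 2, 7, 11, 5, 6, 4, 0, 9, 1, 3, 12, 8] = (0 10 1 13 8)(3 7 4 11)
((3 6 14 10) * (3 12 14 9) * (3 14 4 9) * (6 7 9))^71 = ((3 7 9 14 10 12 4 6))^71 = (3 6 4 12 10 14 9 7)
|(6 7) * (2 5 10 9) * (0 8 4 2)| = 14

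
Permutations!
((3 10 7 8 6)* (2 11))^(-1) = (2 11)(3 6 8 7 10)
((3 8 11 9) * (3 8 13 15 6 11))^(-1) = (3 8 9 11 6 15 13)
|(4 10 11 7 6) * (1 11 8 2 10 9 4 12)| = 30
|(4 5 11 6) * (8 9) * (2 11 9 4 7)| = 4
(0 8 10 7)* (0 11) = (0 8 10 7 11) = [8, 1, 2, 3, 4, 5, 6, 11, 10, 9, 7, 0]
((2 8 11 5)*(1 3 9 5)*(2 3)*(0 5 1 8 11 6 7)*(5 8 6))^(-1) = (0 7 6 11 2 1 9 3 5 8)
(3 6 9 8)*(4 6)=(3 4 6 9 8)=[0, 1, 2, 4, 6, 5, 9, 7, 3, 8]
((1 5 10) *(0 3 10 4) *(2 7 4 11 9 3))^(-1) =((0 2 7 4)(1 5 11 9 3 10))^(-1) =(0 4 7 2)(1 10 3 9 11 5)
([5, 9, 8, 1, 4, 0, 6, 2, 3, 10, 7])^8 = (1 9 10 7 2 8 3)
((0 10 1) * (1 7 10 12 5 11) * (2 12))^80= (0 12 11)(1 2 5)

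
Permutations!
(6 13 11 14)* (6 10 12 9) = (6 13 11 14 10 12 9) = [0, 1, 2, 3, 4, 5, 13, 7, 8, 6, 12, 14, 9, 11, 10]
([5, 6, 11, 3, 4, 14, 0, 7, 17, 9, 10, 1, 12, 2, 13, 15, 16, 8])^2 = [14, 0, 1, 3, 4, 13, 5, 7, 8, 9, 10, 6, 12, 11, 2, 15, 16, 17]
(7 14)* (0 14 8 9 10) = (0 14 7 8 9 10) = [14, 1, 2, 3, 4, 5, 6, 8, 9, 10, 0, 11, 12, 13, 7]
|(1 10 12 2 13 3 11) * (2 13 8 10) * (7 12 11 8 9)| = |(1 2 9 7 12 13 3 8 10 11)| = 10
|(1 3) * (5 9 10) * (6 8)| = 6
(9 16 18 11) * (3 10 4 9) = [0, 1, 2, 10, 9, 5, 6, 7, 8, 16, 4, 3, 12, 13, 14, 15, 18, 17, 11] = (3 10 4 9 16 18 11)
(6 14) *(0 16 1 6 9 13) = [16, 6, 2, 3, 4, 5, 14, 7, 8, 13, 10, 11, 12, 0, 9, 15, 1] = (0 16 1 6 14 9 13)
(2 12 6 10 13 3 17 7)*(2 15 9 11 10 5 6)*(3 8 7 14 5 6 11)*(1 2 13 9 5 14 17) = (17)(1 2 12 13 8 7 15 5 11 10 9 3) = [0, 2, 12, 1, 4, 11, 6, 15, 7, 3, 9, 10, 13, 8, 14, 5, 16, 17]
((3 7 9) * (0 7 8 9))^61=(0 7)(3 8 9)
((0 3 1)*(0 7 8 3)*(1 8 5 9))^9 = (1 7 5 9)(3 8)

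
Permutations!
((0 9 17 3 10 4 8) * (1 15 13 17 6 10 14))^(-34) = ((0 9 6 10 4 8)(1 15 13 17 3 14))^(-34) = (0 6 4)(1 13 3)(8 9 10)(14 15 17)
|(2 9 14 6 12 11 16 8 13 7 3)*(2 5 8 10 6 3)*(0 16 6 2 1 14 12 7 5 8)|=15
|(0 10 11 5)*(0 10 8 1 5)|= 6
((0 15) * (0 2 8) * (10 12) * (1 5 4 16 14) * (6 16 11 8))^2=(0 2 16 1 4 8 15 6 14 5 11)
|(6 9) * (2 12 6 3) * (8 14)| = 10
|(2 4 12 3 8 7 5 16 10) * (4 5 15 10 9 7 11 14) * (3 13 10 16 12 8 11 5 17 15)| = 15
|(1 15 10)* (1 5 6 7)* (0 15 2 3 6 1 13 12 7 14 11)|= 30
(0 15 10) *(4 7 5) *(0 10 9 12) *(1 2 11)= (0 15 9 12)(1 2 11)(4 7 5)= [15, 2, 11, 3, 7, 4, 6, 5, 8, 12, 10, 1, 0, 13, 14, 9]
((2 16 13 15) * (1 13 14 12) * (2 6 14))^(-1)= ((1 13 15 6 14 12)(2 16))^(-1)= (1 12 14 6 15 13)(2 16)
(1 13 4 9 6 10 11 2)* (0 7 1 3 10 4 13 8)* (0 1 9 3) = [7, 8, 0, 10, 3, 5, 4, 9, 1, 6, 11, 2, 12, 13] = (13)(0 7 9 6 4 3 10 11 2)(1 8)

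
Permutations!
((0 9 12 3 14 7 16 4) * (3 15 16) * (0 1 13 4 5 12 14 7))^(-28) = (16)(0 14 9)(1 4 13) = ((0 9 14)(1 13 4)(3 7)(5 12 15 16))^(-28)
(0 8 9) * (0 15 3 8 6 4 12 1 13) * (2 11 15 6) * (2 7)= (0 7 2 11 15 3 8 9 6 4 12 1 13)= [7, 13, 11, 8, 12, 5, 4, 2, 9, 6, 10, 15, 1, 0, 14, 3]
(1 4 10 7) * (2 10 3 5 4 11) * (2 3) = (1 11 3 5 4 2 10 7) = [0, 11, 10, 5, 2, 4, 6, 1, 8, 9, 7, 3]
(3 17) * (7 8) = (3 17)(7 8) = [0, 1, 2, 17, 4, 5, 6, 8, 7, 9, 10, 11, 12, 13, 14, 15, 16, 3]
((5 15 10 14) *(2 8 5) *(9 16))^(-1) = (2 14 10 15 5 8)(9 16)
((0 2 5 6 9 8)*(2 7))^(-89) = (0 2 6 8 7 5 9)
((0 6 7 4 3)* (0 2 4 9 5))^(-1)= (0 5 9 7 6)(2 3 4)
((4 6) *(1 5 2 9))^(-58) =(1 2)(5 9)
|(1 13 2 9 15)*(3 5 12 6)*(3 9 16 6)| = 21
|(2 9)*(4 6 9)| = |(2 4 6 9)| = 4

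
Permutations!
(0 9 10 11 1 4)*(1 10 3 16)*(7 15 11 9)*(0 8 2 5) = (0 7 15 11 10 9 3 16 1 4 8 2 5) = [7, 4, 5, 16, 8, 0, 6, 15, 2, 3, 9, 10, 12, 13, 14, 11, 1]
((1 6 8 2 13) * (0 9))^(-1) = ((0 9)(1 6 8 2 13))^(-1) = (0 9)(1 13 2 8 6)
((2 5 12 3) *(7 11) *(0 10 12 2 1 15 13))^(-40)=(0 12 1 13 10 3 15)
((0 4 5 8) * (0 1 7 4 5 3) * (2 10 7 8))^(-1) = ((0 5 2 10 7 4 3)(1 8))^(-1) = (0 3 4 7 10 2 5)(1 8)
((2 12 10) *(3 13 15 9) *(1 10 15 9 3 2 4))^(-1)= ((1 10 4)(2 12 15 3 13 9))^(-1)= (1 4 10)(2 9 13 3 15 12)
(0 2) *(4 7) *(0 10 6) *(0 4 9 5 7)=(0 2 10 6 4)(5 7 9)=[2, 1, 10, 3, 0, 7, 4, 9, 8, 5, 6]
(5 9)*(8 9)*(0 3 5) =(0 3 5 8 9) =[3, 1, 2, 5, 4, 8, 6, 7, 9, 0]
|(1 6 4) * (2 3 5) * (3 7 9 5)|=|(1 6 4)(2 7 9 5)|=12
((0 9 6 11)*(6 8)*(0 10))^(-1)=((0 9 8 6 11 10))^(-1)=(0 10 11 6 8 9)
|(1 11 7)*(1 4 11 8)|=6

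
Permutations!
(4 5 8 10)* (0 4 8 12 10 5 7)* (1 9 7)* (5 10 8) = [4, 9, 2, 3, 1, 12, 6, 0, 10, 7, 5, 11, 8] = (0 4 1 9 7)(5 12 8 10)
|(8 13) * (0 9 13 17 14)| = 6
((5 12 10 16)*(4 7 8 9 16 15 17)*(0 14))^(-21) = ((0 14)(4 7 8 9 16 5 12 10 15 17))^(-21) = (0 14)(4 17 15 10 12 5 16 9 8 7)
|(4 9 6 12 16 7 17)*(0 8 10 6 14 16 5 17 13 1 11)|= 15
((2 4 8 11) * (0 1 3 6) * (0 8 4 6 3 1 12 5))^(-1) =((0 12 5)(2 6 8 11))^(-1) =(0 5 12)(2 11 8 6)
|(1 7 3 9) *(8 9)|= |(1 7 3 8 9)|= 5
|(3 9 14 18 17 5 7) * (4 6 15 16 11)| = 35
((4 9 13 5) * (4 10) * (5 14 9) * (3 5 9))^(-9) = (3 13 4 5 14 9 10)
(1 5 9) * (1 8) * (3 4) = [0, 5, 2, 4, 3, 9, 6, 7, 1, 8] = (1 5 9 8)(3 4)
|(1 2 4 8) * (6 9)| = |(1 2 4 8)(6 9)| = 4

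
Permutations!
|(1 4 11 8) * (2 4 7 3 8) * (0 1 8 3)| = 3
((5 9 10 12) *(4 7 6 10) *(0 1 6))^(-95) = (0 12 7 10 4 6 9 1 5)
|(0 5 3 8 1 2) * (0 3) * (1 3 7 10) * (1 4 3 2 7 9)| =8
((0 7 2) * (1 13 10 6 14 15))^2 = (0 2 7)(1 10 14)(6 15 13) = ((0 7 2)(1 13 10 6 14 15))^2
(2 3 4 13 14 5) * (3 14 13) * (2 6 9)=(2 14 5 6 9)(3 4)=[0, 1, 14, 4, 3, 6, 9, 7, 8, 2, 10, 11, 12, 13, 5]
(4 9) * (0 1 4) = (0 1 4 9) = [1, 4, 2, 3, 9, 5, 6, 7, 8, 0]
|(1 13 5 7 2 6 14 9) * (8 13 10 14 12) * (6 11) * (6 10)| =12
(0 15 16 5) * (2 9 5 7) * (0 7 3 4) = [15, 1, 9, 4, 0, 7, 6, 2, 8, 5, 10, 11, 12, 13, 14, 16, 3] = (0 15 16 3 4)(2 9 5 7)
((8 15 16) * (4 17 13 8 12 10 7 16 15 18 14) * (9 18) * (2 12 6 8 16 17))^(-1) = ((2 12 10 7 17 13 16 6 8 9 18 14 4))^(-1) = (2 4 14 18 9 8 6 16 13 17 7 10 12)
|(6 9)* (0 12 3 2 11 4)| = |(0 12 3 2 11 4)(6 9)| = 6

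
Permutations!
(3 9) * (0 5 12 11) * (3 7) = (0 5 12 11)(3 9 7) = [5, 1, 2, 9, 4, 12, 6, 3, 8, 7, 10, 0, 11]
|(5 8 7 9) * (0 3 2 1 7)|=|(0 3 2 1 7 9 5 8)|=8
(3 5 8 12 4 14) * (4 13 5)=(3 4 14)(5 8 12 13)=[0, 1, 2, 4, 14, 8, 6, 7, 12, 9, 10, 11, 13, 5, 3]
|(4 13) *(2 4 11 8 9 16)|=|(2 4 13 11 8 9 16)|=7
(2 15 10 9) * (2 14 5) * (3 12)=(2 15 10 9 14 5)(3 12)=[0, 1, 15, 12, 4, 2, 6, 7, 8, 14, 9, 11, 3, 13, 5, 10]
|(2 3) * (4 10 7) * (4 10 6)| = 2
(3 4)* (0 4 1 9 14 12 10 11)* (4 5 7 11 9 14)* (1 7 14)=(0 5 14 12 10 9 4 3 7 11)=[5, 1, 2, 7, 3, 14, 6, 11, 8, 4, 9, 0, 10, 13, 12]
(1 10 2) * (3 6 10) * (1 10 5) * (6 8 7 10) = (1 3 8 7 10 2 6 5) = [0, 3, 6, 8, 4, 1, 5, 10, 7, 9, 2]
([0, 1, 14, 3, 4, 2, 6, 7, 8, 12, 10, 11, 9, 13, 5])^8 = (2 5 14)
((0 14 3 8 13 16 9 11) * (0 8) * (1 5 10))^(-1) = (0 3 14)(1 10 5)(8 11 9 16 13) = ((0 14 3)(1 5 10)(8 13 16 9 11))^(-1)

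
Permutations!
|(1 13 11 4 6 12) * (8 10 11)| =8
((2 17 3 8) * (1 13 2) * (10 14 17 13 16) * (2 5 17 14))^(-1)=((1 16 10 2 13 5 17 3 8))^(-1)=(1 8 3 17 5 13 2 10 16)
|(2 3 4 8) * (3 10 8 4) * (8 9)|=4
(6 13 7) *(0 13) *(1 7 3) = [13, 7, 2, 1, 4, 5, 0, 6, 8, 9, 10, 11, 12, 3] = (0 13 3 1 7 6)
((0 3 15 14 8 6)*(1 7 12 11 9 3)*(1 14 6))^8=((0 14 8 1 7 12 11 9 3 15 6))^8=(0 3 12 8 6 9 7 14 15 11 1)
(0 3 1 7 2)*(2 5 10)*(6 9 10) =[3, 7, 0, 1, 4, 6, 9, 5, 8, 10, 2] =(0 3 1 7 5 6 9 10 2)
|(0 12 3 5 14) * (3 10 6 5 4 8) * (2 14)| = 21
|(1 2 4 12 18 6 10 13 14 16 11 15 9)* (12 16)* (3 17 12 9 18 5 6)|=|(1 2 4 16 11 15 18 3 17 12 5 6 10 13 14 9)|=16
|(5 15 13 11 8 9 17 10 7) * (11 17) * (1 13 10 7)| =21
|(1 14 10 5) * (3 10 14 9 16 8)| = 7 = |(1 9 16 8 3 10 5)|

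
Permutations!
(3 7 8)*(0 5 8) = (0 5 8 3 7) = [5, 1, 2, 7, 4, 8, 6, 0, 3]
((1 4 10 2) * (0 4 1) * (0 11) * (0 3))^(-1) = (0 3 11 2 10 4)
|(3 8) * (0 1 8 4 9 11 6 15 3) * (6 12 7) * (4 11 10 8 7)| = 12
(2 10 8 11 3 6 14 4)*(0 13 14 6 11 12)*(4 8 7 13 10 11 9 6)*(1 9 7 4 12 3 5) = (0 10 4 2 11 5 1 9 6 12)(3 7 13 14 8) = [10, 9, 11, 7, 2, 1, 12, 13, 3, 6, 4, 5, 0, 14, 8]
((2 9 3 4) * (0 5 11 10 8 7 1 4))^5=(0 7 3 8 9 10 2 11 4 5 1)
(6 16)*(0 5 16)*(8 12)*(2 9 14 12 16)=[5, 1, 9, 3, 4, 2, 0, 7, 16, 14, 10, 11, 8, 13, 12, 15, 6]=(0 5 2 9 14 12 8 16 6)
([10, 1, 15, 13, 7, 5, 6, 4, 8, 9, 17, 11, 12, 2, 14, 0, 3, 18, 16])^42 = (0 13 18)(2 16 10)(3 17 15)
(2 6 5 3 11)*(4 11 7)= (2 6 5 3 7 4 11)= [0, 1, 6, 7, 11, 3, 5, 4, 8, 9, 10, 2]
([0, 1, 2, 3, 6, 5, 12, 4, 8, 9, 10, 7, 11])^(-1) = (4 7 11 12 6)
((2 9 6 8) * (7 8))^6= (2 9 6 7 8)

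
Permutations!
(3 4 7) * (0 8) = (0 8)(3 4 7) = [8, 1, 2, 4, 7, 5, 6, 3, 0]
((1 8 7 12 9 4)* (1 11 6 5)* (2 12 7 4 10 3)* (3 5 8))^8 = (1 3 2 12 9 10 5)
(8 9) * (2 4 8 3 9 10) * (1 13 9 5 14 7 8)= (1 13 9 3 5 14 7 8 10 2 4)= [0, 13, 4, 5, 1, 14, 6, 8, 10, 3, 2, 11, 12, 9, 7]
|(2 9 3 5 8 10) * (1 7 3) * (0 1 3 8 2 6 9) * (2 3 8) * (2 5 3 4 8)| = 10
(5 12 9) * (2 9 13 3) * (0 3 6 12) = (0 3 2 9 5)(6 12 13) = [3, 1, 9, 2, 4, 0, 12, 7, 8, 5, 10, 11, 13, 6]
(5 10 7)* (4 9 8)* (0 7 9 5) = [7, 1, 2, 3, 5, 10, 6, 0, 4, 8, 9] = (0 7)(4 5 10 9 8)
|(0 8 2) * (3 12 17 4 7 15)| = |(0 8 2)(3 12 17 4 7 15)| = 6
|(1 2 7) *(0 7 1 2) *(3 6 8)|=|(0 7 2 1)(3 6 8)|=12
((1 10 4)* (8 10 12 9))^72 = (12)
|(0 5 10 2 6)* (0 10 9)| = |(0 5 9)(2 6 10)| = 3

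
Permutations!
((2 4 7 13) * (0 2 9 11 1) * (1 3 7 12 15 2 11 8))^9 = ((0 11 3 7 13 9 8 1)(2 4 12 15))^9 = (0 11 3 7 13 9 8 1)(2 4 12 15)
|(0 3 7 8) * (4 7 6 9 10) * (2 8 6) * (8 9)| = 9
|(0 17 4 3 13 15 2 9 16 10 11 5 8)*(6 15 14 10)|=10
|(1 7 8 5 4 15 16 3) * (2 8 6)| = |(1 7 6 2 8 5 4 15 16 3)| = 10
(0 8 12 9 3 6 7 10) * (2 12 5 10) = (0 8 5 10)(2 12 9 3 6 7) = [8, 1, 12, 6, 4, 10, 7, 2, 5, 3, 0, 11, 9]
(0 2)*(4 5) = (0 2)(4 5) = [2, 1, 0, 3, 5, 4]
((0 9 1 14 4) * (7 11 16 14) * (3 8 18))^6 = (18)(0 14 11 1)(4 16 7 9) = ((0 9 1 7 11 16 14 4)(3 8 18))^6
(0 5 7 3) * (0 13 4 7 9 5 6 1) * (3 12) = (0 6 1)(3 13 4 7 12)(5 9) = [6, 0, 2, 13, 7, 9, 1, 12, 8, 5, 10, 11, 3, 4]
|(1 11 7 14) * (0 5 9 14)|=7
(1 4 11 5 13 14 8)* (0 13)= [13, 4, 2, 3, 11, 0, 6, 7, 1, 9, 10, 5, 12, 14, 8]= (0 13 14 8 1 4 11 5)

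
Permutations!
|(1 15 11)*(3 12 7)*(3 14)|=|(1 15 11)(3 12 7 14)|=12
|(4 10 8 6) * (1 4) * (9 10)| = 6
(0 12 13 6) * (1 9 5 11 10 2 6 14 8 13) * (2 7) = (0 12 1 9 5 11 10 7 2 6)(8 13 14) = [12, 9, 6, 3, 4, 11, 0, 2, 13, 5, 7, 10, 1, 14, 8]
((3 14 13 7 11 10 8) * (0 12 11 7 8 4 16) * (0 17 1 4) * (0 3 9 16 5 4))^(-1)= (0 1 17 16 9 8 13 14 3 10 11 12)(4 5)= ((0 12 11 10 3 14 13 8 9 16 17 1)(4 5))^(-1)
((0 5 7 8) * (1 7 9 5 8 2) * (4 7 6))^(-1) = ((0 8)(1 6 4 7 2)(5 9))^(-1) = (0 8)(1 2 7 4 6)(5 9)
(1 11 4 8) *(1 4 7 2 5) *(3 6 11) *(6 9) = (1 3 9 6 11 7 2 5)(4 8) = [0, 3, 5, 9, 8, 1, 11, 2, 4, 6, 10, 7]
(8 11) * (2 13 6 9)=(2 13 6 9)(8 11)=[0, 1, 13, 3, 4, 5, 9, 7, 11, 2, 10, 8, 12, 6]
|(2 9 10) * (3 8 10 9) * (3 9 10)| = 6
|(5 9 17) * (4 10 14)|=3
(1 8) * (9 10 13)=[0, 8, 2, 3, 4, 5, 6, 7, 1, 10, 13, 11, 12, 9]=(1 8)(9 10 13)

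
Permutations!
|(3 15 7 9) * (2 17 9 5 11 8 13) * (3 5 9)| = 10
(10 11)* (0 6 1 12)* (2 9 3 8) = (0 6 1 12)(2 9 3 8)(10 11) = [6, 12, 9, 8, 4, 5, 1, 7, 2, 3, 11, 10, 0]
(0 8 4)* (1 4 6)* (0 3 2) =(0 8 6 1 4 3 2) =[8, 4, 0, 2, 3, 5, 1, 7, 6]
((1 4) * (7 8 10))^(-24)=((1 4)(7 8 10))^(-24)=(10)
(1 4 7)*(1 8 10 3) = (1 4 7 8 10 3) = [0, 4, 2, 1, 7, 5, 6, 8, 10, 9, 3]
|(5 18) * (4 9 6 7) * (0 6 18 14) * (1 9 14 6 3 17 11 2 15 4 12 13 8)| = 72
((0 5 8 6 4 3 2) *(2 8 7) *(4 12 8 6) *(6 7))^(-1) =(0 2 7 3 4 8 12 6 5)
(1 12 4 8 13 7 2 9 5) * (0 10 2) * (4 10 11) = (0 11 4 8 13 7)(1 12 10 2 9 5) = [11, 12, 9, 3, 8, 1, 6, 0, 13, 5, 2, 4, 10, 7]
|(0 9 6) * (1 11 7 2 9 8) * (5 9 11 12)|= 21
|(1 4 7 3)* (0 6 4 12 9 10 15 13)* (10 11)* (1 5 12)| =|(0 6 4 7 3 5 12 9 11 10 15 13)| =12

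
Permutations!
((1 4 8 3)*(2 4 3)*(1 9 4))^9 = (1 4)(2 9)(3 8)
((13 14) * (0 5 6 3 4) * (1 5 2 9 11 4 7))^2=((0 2 9 11 4)(1 5 6 3 7)(13 14))^2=(14)(0 9 4 2 11)(1 6 7 5 3)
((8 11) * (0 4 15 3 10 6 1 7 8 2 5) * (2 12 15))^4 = (1 12 6 11 10 8 3 7 15)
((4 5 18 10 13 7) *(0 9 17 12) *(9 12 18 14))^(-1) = (0 12)(4 7 13 10 18 17 9 14 5)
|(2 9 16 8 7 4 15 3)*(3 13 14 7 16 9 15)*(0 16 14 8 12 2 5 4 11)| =|(0 16 12 2 15 13 8 14 7 11)(3 5 4)| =30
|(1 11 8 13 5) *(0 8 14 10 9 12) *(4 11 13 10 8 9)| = |(0 9 12)(1 13 5)(4 11 14 8 10)| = 15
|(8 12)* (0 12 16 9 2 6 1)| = 8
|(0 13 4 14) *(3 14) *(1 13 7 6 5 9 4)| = |(0 7 6 5 9 4 3 14)(1 13)| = 8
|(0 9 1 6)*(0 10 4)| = 6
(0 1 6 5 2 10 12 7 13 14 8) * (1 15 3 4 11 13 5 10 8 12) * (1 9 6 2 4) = (0 15 3 1 2 8)(4 11 13 14 12 7 5)(6 10 9) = [15, 2, 8, 1, 11, 4, 10, 5, 0, 6, 9, 13, 7, 14, 12, 3]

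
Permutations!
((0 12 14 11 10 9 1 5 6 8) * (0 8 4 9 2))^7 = ((0 12 14 11 10 2)(1 5 6 4 9))^7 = (0 12 14 11 10 2)(1 6 9 5 4)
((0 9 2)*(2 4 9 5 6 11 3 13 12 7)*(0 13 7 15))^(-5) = ((0 5 6 11 3 7 2 13 12 15)(4 9))^(-5) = (0 7)(2 5)(3 15)(4 9)(6 13)(11 12)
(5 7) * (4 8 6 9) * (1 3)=(1 3)(4 8 6 9)(5 7)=[0, 3, 2, 1, 8, 7, 9, 5, 6, 4]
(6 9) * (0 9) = (0 9 6) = [9, 1, 2, 3, 4, 5, 0, 7, 8, 6]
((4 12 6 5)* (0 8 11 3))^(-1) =(0 3 11 8)(4 5 6 12)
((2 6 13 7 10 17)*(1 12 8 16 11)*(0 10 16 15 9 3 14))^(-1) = (0 14 3 9 15 8 12 1 11 16 7 13 6 2 17 10)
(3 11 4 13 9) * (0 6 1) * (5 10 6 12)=(0 12 5 10 6 1)(3 11 4 13 9)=[12, 0, 2, 11, 13, 10, 1, 7, 8, 3, 6, 4, 5, 9]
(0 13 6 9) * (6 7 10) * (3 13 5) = (0 5 3 13 7 10 6 9) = [5, 1, 2, 13, 4, 3, 9, 10, 8, 0, 6, 11, 12, 7]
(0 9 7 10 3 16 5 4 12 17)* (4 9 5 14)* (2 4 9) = [5, 1, 4, 16, 12, 2, 6, 10, 8, 7, 3, 11, 17, 13, 9, 15, 14, 0] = (0 5 2 4 12 17)(3 16 14 9 7 10)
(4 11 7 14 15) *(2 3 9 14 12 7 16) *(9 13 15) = (2 3 13 15 4 11 16)(7 12)(9 14) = [0, 1, 3, 13, 11, 5, 6, 12, 8, 14, 10, 16, 7, 15, 9, 4, 2]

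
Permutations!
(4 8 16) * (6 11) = [0, 1, 2, 3, 8, 5, 11, 7, 16, 9, 10, 6, 12, 13, 14, 15, 4] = (4 8 16)(6 11)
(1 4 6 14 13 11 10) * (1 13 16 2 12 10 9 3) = [0, 4, 12, 1, 6, 5, 14, 7, 8, 3, 13, 9, 10, 11, 16, 15, 2] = (1 4 6 14 16 2 12 10 13 11 9 3)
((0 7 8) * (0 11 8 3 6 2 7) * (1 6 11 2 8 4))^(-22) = ((1 6 8 2 7 3 11 4))^(-22) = (1 8 7 11)(2 3 4 6)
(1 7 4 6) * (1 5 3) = [0, 7, 2, 1, 6, 3, 5, 4] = (1 7 4 6 5 3)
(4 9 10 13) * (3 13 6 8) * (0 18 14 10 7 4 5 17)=[18, 1, 2, 13, 9, 17, 8, 4, 3, 7, 6, 11, 12, 5, 10, 15, 16, 0, 14]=(0 18 14 10 6 8 3 13 5 17)(4 9 7)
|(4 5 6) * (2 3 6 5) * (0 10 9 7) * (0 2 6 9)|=4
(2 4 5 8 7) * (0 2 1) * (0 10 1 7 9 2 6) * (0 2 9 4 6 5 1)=[5, 10, 6, 3, 1, 8, 2, 7, 4, 9, 0]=(0 5 8 4 1 10)(2 6)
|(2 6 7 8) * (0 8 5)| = |(0 8 2 6 7 5)| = 6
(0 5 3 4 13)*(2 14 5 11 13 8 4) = [11, 1, 14, 2, 8, 3, 6, 7, 4, 9, 10, 13, 12, 0, 5] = (0 11 13)(2 14 5 3)(4 8)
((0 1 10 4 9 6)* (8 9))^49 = (10)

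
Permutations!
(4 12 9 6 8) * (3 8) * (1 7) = (1 7)(3 8 4 12 9 6) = [0, 7, 2, 8, 12, 5, 3, 1, 4, 6, 10, 11, 9]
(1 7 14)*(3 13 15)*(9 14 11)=(1 7 11 9 14)(3 13 15)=[0, 7, 2, 13, 4, 5, 6, 11, 8, 14, 10, 9, 12, 15, 1, 3]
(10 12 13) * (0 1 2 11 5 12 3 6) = (0 1 2 11 5 12 13 10 3 6) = [1, 2, 11, 6, 4, 12, 0, 7, 8, 9, 3, 5, 13, 10]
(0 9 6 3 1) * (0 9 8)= [8, 9, 2, 1, 4, 5, 3, 7, 0, 6]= (0 8)(1 9 6 3)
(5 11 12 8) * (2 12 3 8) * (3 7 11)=(2 12)(3 8 5)(7 11)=[0, 1, 12, 8, 4, 3, 6, 11, 5, 9, 10, 7, 2]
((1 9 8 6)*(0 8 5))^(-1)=(0 5 9 1 6 8)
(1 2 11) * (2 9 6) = (1 9 6 2 11) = [0, 9, 11, 3, 4, 5, 2, 7, 8, 6, 10, 1]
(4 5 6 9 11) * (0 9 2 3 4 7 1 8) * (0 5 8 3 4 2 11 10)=(0 9 10)(1 3 2 4 8 5 6 11 7)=[9, 3, 4, 2, 8, 6, 11, 1, 5, 10, 0, 7]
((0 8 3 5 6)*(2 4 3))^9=(0 2 3 6 8 4 5)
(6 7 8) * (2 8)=(2 8 6 7)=[0, 1, 8, 3, 4, 5, 7, 2, 6]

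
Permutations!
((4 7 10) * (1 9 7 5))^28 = ((1 9 7 10 4 5))^28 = (1 4 7)(5 10 9)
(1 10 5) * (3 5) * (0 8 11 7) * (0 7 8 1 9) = (0 1 10 3 5 9)(8 11) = [1, 10, 2, 5, 4, 9, 6, 7, 11, 0, 3, 8]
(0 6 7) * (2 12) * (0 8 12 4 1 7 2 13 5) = (0 6 2 4 1 7 8 12 13 5) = [6, 7, 4, 3, 1, 0, 2, 8, 12, 9, 10, 11, 13, 5]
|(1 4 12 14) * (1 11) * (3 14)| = 6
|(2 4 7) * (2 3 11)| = |(2 4 7 3 11)| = 5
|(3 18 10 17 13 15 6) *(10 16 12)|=|(3 18 16 12 10 17 13 15 6)|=9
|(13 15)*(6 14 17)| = |(6 14 17)(13 15)| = 6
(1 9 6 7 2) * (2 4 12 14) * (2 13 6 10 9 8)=(1 8 2)(4 12 14 13 6 7)(9 10)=[0, 8, 1, 3, 12, 5, 7, 4, 2, 10, 9, 11, 14, 6, 13]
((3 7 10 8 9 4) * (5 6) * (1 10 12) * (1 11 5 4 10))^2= ((3 7 12 11 5 6 4)(8 9 10))^2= (3 12 5 4 7 11 6)(8 10 9)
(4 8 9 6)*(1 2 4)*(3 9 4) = (1 2 3 9 6)(4 8) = [0, 2, 3, 9, 8, 5, 1, 7, 4, 6]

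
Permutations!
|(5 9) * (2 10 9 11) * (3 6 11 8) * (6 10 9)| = 8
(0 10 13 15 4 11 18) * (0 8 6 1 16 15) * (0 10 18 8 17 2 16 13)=(0 18 17 2 16 15 4 11 8 6 1 13 10)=[18, 13, 16, 3, 11, 5, 1, 7, 6, 9, 0, 8, 12, 10, 14, 4, 15, 2, 17]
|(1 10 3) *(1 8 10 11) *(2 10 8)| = |(1 11)(2 10 3)| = 6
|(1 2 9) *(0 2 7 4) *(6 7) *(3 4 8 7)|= 14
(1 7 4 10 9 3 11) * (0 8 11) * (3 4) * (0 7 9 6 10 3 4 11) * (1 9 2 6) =[8, 2, 6, 7, 3, 5, 10, 4, 0, 11, 1, 9] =(0 8)(1 2 6 10)(3 7 4)(9 11)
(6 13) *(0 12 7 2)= (0 12 7 2)(6 13)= [12, 1, 0, 3, 4, 5, 13, 2, 8, 9, 10, 11, 7, 6]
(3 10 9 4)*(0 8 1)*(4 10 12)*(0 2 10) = [8, 2, 10, 12, 3, 5, 6, 7, 1, 0, 9, 11, 4] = (0 8 1 2 10 9)(3 12 4)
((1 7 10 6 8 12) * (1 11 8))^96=((1 7 10 6)(8 12 11))^96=(12)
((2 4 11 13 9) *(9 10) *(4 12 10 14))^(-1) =(2 9 10 12)(4 14 13 11)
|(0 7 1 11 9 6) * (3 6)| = 7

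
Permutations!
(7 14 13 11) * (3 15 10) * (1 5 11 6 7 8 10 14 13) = (1 5 11 8 10 3 15 14)(6 7 13) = [0, 5, 2, 15, 4, 11, 7, 13, 10, 9, 3, 8, 12, 6, 1, 14]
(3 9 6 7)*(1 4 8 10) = (1 4 8 10)(3 9 6 7) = [0, 4, 2, 9, 8, 5, 7, 3, 10, 6, 1]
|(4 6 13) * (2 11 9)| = |(2 11 9)(4 6 13)| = 3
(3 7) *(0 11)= [11, 1, 2, 7, 4, 5, 6, 3, 8, 9, 10, 0]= (0 11)(3 7)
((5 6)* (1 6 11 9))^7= ((1 6 5 11 9))^7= (1 5 9 6 11)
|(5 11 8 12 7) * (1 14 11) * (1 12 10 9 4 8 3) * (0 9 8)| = 12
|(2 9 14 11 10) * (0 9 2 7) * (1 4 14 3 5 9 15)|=24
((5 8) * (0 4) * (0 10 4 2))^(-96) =(10)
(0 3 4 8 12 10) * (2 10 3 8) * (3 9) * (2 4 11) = (0 8 12 9 3 11 2 10) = [8, 1, 10, 11, 4, 5, 6, 7, 12, 3, 0, 2, 9]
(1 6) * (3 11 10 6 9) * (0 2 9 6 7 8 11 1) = (0 2 9 3 1 6)(7 8 11 10) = [2, 6, 9, 1, 4, 5, 0, 8, 11, 3, 7, 10]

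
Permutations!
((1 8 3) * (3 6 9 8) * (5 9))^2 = (5 8)(6 9) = ((1 3)(5 9 8 6))^2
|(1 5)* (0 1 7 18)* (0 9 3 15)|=8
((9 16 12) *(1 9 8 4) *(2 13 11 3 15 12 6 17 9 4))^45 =(1 4)(2 3 8 11 12 13 15)(6 17 9 16)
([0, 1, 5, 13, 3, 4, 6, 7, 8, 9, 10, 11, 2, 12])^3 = [0, 1, 3, 2, 12, 13, 6, 7, 8, 9, 10, 11, 4, 5]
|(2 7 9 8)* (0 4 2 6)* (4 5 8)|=|(0 5 8 6)(2 7 9 4)|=4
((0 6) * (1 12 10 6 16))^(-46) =(0 1 10)(6 16 12)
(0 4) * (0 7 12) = [4, 1, 2, 3, 7, 5, 6, 12, 8, 9, 10, 11, 0] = (0 4 7 12)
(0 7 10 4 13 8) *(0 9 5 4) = (0 7 10)(4 13 8 9 5) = [7, 1, 2, 3, 13, 4, 6, 10, 9, 5, 0, 11, 12, 8]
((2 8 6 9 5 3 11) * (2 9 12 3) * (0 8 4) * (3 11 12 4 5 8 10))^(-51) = (0 12 8)(2 5)(3 9 4)(6 10 11)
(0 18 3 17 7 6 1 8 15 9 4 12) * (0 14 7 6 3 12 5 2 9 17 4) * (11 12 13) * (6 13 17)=(0 18 17 13 11 12 14 7 3 4 5 2 9)(1 8 15 6)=[18, 8, 9, 4, 5, 2, 1, 3, 15, 0, 10, 12, 14, 11, 7, 6, 16, 13, 17]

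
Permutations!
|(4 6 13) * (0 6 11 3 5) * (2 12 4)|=9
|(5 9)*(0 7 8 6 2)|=10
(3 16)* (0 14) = [14, 1, 2, 16, 4, 5, 6, 7, 8, 9, 10, 11, 12, 13, 0, 15, 3] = (0 14)(3 16)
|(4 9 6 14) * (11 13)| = 4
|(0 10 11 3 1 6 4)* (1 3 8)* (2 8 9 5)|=|(0 10 11 9 5 2 8 1 6 4)|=10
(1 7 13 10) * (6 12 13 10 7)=(1 6 12 13 7 10)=[0, 6, 2, 3, 4, 5, 12, 10, 8, 9, 1, 11, 13, 7]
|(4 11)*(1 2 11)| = |(1 2 11 4)| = 4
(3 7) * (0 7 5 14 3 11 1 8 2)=[7, 8, 0, 5, 4, 14, 6, 11, 2, 9, 10, 1, 12, 13, 3]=(0 7 11 1 8 2)(3 5 14)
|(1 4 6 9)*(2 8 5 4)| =|(1 2 8 5 4 6 9)| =7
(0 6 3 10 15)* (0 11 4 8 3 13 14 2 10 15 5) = (0 6 13 14 2 10 5)(3 15 11 4 8) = [6, 1, 10, 15, 8, 0, 13, 7, 3, 9, 5, 4, 12, 14, 2, 11]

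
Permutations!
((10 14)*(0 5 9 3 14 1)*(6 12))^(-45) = ((0 5 9 3 14 10 1)(6 12))^(-45) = (0 14 5 10 9 1 3)(6 12)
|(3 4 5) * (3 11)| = 4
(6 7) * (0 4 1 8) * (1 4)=[1, 8, 2, 3, 4, 5, 7, 6, 0]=(0 1 8)(6 7)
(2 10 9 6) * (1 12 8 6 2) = (1 12 8 6)(2 10 9) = [0, 12, 10, 3, 4, 5, 1, 7, 6, 2, 9, 11, 8]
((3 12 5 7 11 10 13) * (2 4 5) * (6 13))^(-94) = (2 6 5 3 11)(4 13 7 12 10)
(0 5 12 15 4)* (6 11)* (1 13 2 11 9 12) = [5, 13, 11, 3, 0, 1, 9, 7, 8, 12, 10, 6, 15, 2, 14, 4] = (0 5 1 13 2 11 6 9 12 15 4)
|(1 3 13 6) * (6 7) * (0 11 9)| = |(0 11 9)(1 3 13 7 6)| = 15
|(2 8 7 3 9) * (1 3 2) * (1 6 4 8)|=8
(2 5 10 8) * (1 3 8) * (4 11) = (1 3 8 2 5 10)(4 11) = [0, 3, 5, 8, 11, 10, 6, 7, 2, 9, 1, 4]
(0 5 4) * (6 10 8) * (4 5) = (0 4)(6 10 8) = [4, 1, 2, 3, 0, 5, 10, 7, 6, 9, 8]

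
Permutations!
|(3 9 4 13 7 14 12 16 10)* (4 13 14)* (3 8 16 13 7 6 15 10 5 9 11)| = |(3 11)(4 14 12 13 6 15 10 8 16 5 9 7)| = 12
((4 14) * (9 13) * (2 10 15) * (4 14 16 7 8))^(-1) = ((2 10 15)(4 16 7 8)(9 13))^(-1) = (2 15 10)(4 8 7 16)(9 13)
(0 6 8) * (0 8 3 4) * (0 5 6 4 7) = (8)(0 4 5 6 3 7) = [4, 1, 2, 7, 5, 6, 3, 0, 8]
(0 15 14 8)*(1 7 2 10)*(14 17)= (0 15 17 14 8)(1 7 2 10)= [15, 7, 10, 3, 4, 5, 6, 2, 0, 9, 1, 11, 12, 13, 8, 17, 16, 14]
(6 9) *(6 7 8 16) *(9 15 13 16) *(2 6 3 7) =[0, 1, 6, 7, 4, 5, 15, 8, 9, 2, 10, 11, 12, 16, 14, 13, 3] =(2 6 15 13 16 3 7 8 9)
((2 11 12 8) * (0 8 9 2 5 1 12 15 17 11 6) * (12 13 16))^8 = ((0 8 5 1 13 16 12 9 2 6)(11 15 17))^8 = (0 2 12 13 5)(1 8 6 9 16)(11 17 15)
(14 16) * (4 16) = [0, 1, 2, 3, 16, 5, 6, 7, 8, 9, 10, 11, 12, 13, 4, 15, 14] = (4 16 14)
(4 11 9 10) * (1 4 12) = (1 4 11 9 10 12) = [0, 4, 2, 3, 11, 5, 6, 7, 8, 10, 12, 9, 1]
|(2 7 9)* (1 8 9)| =|(1 8 9 2 7)| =5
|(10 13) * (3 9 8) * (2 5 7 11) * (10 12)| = 12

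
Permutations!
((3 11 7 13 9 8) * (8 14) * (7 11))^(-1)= (3 8 14 9 13 7)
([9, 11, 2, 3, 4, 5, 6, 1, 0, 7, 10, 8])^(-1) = [8, 7, 2, 3, 4, 5, 6, 9, 11, 0, 10, 1]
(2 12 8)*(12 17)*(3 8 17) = (2 3 8)(12 17) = [0, 1, 3, 8, 4, 5, 6, 7, 2, 9, 10, 11, 17, 13, 14, 15, 16, 12]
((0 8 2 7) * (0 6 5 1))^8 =(0 8 2 7 6 5 1)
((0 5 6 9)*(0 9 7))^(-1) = ((9)(0 5 6 7))^(-1) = (9)(0 7 6 5)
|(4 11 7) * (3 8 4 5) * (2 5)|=|(2 5 3 8 4 11 7)|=7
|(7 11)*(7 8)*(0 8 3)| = |(0 8 7 11 3)| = 5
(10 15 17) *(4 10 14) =(4 10 15 17 14) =[0, 1, 2, 3, 10, 5, 6, 7, 8, 9, 15, 11, 12, 13, 4, 17, 16, 14]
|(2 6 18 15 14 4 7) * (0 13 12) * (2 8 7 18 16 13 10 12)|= 12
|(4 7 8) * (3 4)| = |(3 4 7 8)| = 4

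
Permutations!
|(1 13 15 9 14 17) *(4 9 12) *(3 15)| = |(1 13 3 15 12 4 9 14 17)| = 9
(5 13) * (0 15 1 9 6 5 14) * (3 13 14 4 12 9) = (0 15 1 3 13 4 12 9 6 5 14) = [15, 3, 2, 13, 12, 14, 5, 7, 8, 6, 10, 11, 9, 4, 0, 1]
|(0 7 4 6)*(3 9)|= 4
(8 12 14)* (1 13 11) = (1 13 11)(8 12 14) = [0, 13, 2, 3, 4, 5, 6, 7, 12, 9, 10, 1, 14, 11, 8]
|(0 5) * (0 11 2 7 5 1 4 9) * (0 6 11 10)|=10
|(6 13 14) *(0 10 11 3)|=12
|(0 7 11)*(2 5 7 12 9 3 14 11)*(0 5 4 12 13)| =18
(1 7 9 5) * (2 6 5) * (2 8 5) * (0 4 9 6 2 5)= [4, 7, 2, 3, 9, 1, 5, 6, 0, 8]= (0 4 9 8)(1 7 6 5)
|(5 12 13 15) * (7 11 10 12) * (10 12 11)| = 7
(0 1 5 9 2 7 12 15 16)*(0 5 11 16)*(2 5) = (0 1 11 16 2 7 12 15)(5 9) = [1, 11, 7, 3, 4, 9, 6, 12, 8, 5, 10, 16, 15, 13, 14, 0, 2]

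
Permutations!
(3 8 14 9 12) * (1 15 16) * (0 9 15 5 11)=(0 9 12 3 8 14 15 16 1 5 11)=[9, 5, 2, 8, 4, 11, 6, 7, 14, 12, 10, 0, 3, 13, 15, 16, 1]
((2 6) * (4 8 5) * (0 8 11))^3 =(0 4 8 11 5)(2 6)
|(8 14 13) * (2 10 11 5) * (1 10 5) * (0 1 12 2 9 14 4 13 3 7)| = 33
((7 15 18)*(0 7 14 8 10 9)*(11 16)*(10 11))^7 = (0 16 14 7 10 8 15 9 11 18)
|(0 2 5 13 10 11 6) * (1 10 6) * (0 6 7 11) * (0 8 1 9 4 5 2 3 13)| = 24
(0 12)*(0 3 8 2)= (0 12 3 8 2)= [12, 1, 0, 8, 4, 5, 6, 7, 2, 9, 10, 11, 3]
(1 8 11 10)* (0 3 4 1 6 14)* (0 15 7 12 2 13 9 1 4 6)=(0 3 6 14 15 7 12 2 13 9 1 8 11 10)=[3, 8, 13, 6, 4, 5, 14, 12, 11, 1, 0, 10, 2, 9, 15, 7]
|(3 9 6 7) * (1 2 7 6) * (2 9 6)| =4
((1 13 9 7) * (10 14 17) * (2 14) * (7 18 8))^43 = ((1 13 9 18 8 7)(2 14 17 10))^43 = (1 13 9 18 8 7)(2 10 17 14)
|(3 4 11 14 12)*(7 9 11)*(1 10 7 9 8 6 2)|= 6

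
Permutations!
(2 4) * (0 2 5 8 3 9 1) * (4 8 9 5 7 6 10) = (0 2 8 3 5 9 1)(4 7 6 10) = [2, 0, 8, 5, 7, 9, 10, 6, 3, 1, 4]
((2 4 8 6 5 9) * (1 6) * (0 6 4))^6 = (0 6 5 9 2)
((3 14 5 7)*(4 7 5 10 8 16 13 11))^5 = (3 13 14 11 10 4 8 7 16)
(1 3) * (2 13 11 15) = (1 3)(2 13 11 15) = [0, 3, 13, 1, 4, 5, 6, 7, 8, 9, 10, 15, 12, 11, 14, 2]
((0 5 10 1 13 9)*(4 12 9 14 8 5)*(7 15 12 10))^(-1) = (0 9 12 15 7 5 8 14 13 1 10 4)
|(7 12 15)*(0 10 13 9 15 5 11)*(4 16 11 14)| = |(0 10 13 9 15 7 12 5 14 4 16 11)| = 12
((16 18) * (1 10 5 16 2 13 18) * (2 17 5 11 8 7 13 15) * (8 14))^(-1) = ((1 10 11 14 8 7 13 18 17 5 16)(2 15))^(-1) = (1 16 5 17 18 13 7 8 14 11 10)(2 15)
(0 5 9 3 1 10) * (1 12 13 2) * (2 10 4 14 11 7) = (0 5 9 3 12 13 10)(1 4 14 11 7 2) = [5, 4, 1, 12, 14, 9, 6, 2, 8, 3, 0, 7, 13, 10, 11]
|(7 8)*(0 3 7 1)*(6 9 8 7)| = |(0 3 6 9 8 1)| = 6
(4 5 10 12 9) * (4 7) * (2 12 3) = [0, 1, 12, 2, 5, 10, 6, 4, 8, 7, 3, 11, 9] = (2 12 9 7 4 5 10 3)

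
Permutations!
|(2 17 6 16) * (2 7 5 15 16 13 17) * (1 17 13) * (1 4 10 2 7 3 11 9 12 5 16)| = 14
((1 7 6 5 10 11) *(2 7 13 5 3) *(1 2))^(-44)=(1 13 5 10 11 2 7 6 3)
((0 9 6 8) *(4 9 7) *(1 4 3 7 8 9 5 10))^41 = (0 8)(1 4 5 10)(3 7)(6 9)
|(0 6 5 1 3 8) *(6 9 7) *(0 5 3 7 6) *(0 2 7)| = 14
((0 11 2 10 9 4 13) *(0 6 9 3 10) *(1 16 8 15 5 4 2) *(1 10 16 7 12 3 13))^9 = ((0 11 10 13 6 9 2)(1 7 12 3 16 8 15 5 4))^9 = (16)(0 10 6 2 11 13 9)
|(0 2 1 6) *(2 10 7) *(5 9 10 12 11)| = 10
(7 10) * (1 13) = [0, 13, 2, 3, 4, 5, 6, 10, 8, 9, 7, 11, 12, 1] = (1 13)(7 10)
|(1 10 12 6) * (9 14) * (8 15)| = |(1 10 12 6)(8 15)(9 14)| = 4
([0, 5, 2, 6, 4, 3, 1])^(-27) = (1 5 3 6)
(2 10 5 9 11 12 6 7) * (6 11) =(2 10 5 9 6 7)(11 12) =[0, 1, 10, 3, 4, 9, 7, 2, 8, 6, 5, 12, 11]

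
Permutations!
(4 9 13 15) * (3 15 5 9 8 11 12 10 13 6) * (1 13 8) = (1 13 5 9 6 3 15 4)(8 11 12 10) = [0, 13, 2, 15, 1, 9, 3, 7, 11, 6, 8, 12, 10, 5, 14, 4]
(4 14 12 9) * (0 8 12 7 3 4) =(0 8 12 9)(3 4 14 7) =[8, 1, 2, 4, 14, 5, 6, 3, 12, 0, 10, 11, 9, 13, 7]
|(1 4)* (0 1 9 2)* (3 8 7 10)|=|(0 1 4 9 2)(3 8 7 10)|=20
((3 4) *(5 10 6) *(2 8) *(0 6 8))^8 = (0 5 8)(2 6 10)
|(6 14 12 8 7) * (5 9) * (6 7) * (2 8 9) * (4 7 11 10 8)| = |(2 4 7 11 10 8 6 14 12 9 5)| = 11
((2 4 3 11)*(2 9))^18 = ((2 4 3 11 9))^18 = (2 11 4 9 3)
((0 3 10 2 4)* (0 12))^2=(0 10 4)(2 12 3)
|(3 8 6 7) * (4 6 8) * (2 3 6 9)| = 4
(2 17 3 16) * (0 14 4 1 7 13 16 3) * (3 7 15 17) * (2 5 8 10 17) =(0 14 4 1 15 2 3 7 13 16 5 8 10 17) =[14, 15, 3, 7, 1, 8, 6, 13, 10, 9, 17, 11, 12, 16, 4, 2, 5, 0]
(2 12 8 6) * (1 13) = [0, 13, 12, 3, 4, 5, 2, 7, 6, 9, 10, 11, 8, 1] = (1 13)(2 12 8 6)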